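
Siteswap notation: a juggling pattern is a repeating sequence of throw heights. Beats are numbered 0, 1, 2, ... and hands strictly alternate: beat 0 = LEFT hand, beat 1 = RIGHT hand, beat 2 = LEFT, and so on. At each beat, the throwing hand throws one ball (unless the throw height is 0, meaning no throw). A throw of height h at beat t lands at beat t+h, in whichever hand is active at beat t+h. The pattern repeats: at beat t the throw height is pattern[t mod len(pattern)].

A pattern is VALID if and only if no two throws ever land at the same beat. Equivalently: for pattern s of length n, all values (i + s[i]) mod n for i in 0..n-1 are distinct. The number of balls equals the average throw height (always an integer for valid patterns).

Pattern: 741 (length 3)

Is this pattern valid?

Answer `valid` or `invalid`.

i=0: (i + s[i]) mod n = (0 + 7) mod 3 = 1
i=1: (i + s[i]) mod n = (1 + 4) mod 3 = 2
i=2: (i + s[i]) mod n = (2 + 1) mod 3 = 0
Residues: [1, 2, 0], distinct: True

Answer: valid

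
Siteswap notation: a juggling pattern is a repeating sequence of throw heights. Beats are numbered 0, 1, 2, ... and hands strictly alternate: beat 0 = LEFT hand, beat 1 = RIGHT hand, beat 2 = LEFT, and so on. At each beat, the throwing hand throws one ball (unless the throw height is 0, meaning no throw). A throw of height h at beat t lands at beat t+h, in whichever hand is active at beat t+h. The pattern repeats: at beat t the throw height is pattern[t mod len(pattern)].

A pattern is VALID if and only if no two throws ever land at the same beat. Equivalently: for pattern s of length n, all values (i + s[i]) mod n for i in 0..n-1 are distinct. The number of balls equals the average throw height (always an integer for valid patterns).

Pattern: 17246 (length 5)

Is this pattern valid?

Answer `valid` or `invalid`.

Answer: valid

Derivation:
i=0: (i + s[i]) mod n = (0 + 1) mod 5 = 1
i=1: (i + s[i]) mod n = (1 + 7) mod 5 = 3
i=2: (i + s[i]) mod n = (2 + 2) mod 5 = 4
i=3: (i + s[i]) mod n = (3 + 4) mod 5 = 2
i=4: (i + s[i]) mod n = (4 + 6) mod 5 = 0
Residues: [1, 3, 4, 2, 0], distinct: True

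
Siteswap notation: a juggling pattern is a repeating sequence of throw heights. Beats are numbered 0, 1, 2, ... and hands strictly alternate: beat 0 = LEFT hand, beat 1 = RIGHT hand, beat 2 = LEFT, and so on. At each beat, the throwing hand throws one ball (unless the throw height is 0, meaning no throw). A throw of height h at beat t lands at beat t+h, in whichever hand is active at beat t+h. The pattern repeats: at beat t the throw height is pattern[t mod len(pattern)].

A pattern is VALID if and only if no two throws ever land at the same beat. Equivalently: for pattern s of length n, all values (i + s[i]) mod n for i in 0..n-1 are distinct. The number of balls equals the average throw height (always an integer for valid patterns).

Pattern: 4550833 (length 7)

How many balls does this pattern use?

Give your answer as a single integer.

Answer: 4

Derivation:
Pattern = [4, 5, 5, 0, 8, 3, 3], length n = 7
  position 0: throw height = 4, running sum = 4
  position 1: throw height = 5, running sum = 9
  position 2: throw height = 5, running sum = 14
  position 3: throw height = 0, running sum = 14
  position 4: throw height = 8, running sum = 22
  position 5: throw height = 3, running sum = 25
  position 6: throw height = 3, running sum = 28
Total sum = 28; balls = sum / n = 28 / 7 = 4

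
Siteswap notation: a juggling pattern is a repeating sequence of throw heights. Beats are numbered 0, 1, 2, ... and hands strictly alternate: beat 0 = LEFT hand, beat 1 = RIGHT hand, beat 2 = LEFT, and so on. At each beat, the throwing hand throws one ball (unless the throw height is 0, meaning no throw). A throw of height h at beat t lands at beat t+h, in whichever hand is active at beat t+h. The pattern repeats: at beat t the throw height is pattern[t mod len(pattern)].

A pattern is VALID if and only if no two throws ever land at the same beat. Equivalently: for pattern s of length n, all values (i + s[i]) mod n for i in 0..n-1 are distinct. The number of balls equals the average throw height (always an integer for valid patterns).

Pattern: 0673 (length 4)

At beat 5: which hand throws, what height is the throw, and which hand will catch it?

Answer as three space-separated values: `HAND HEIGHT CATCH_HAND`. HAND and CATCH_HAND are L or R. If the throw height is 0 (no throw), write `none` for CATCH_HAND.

Beat 5: 5 mod 2 = 1, so hand = R
Throw height = pattern[5 mod 4] = pattern[1] = 6
Lands at beat 5+6=11, 11 mod 2 = 1, so catch hand = R

Answer: R 6 R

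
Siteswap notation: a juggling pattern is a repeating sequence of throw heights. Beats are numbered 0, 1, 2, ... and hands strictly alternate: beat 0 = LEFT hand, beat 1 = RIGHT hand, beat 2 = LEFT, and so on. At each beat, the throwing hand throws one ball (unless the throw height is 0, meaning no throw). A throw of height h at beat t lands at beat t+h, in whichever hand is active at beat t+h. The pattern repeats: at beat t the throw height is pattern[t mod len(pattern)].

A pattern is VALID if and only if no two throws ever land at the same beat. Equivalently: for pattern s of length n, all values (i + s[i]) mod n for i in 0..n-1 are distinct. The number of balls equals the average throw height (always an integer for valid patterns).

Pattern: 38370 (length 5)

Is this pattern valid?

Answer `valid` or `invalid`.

i=0: (i + s[i]) mod n = (0 + 3) mod 5 = 3
i=1: (i + s[i]) mod n = (1 + 8) mod 5 = 4
i=2: (i + s[i]) mod n = (2 + 3) mod 5 = 0
i=3: (i + s[i]) mod n = (3 + 7) mod 5 = 0
i=4: (i + s[i]) mod n = (4 + 0) mod 5 = 4
Residues: [3, 4, 0, 0, 4], distinct: False

Answer: invalid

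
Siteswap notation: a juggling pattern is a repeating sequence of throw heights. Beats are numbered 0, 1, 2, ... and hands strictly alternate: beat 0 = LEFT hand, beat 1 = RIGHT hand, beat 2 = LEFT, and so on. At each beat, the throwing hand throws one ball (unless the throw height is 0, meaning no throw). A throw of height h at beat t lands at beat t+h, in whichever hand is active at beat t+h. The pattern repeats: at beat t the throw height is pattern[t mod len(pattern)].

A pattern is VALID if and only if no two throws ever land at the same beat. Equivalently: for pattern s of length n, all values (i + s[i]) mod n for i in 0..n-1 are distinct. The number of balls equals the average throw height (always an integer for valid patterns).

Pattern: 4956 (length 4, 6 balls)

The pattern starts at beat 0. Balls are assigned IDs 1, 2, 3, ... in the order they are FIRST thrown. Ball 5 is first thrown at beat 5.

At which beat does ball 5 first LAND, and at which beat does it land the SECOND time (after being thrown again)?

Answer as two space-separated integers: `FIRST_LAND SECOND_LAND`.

Beat 0 (L): throw ball1 h=4 -> lands@4:L; in-air after throw: [b1@4:L]
Beat 1 (R): throw ball2 h=9 -> lands@10:L; in-air after throw: [b1@4:L b2@10:L]
Beat 2 (L): throw ball3 h=5 -> lands@7:R; in-air after throw: [b1@4:L b3@7:R b2@10:L]
Beat 3 (R): throw ball4 h=6 -> lands@9:R; in-air after throw: [b1@4:L b3@7:R b4@9:R b2@10:L]
Beat 4 (L): throw ball1 h=4 -> lands@8:L; in-air after throw: [b3@7:R b1@8:L b4@9:R b2@10:L]
Beat 5 (R): throw ball5 h=9 -> lands@14:L; in-air after throw: [b3@7:R b1@8:L b4@9:R b2@10:L b5@14:L]
Beat 6 (L): throw ball6 h=5 -> lands@11:R; in-air after throw: [b3@7:R b1@8:L b4@9:R b2@10:L b6@11:R b5@14:L]
Beat 7 (R): throw ball3 h=6 -> lands@13:R; in-air after throw: [b1@8:L b4@9:R b2@10:L b6@11:R b3@13:R b5@14:L]
Beat 8 (L): throw ball1 h=4 -> lands@12:L; in-air after throw: [b4@9:R b2@10:L b6@11:R b1@12:L b3@13:R b5@14:L]
Beat 9 (R): throw ball4 h=9 -> lands@18:L; in-air after throw: [b2@10:L b6@11:R b1@12:L b3@13:R b5@14:L b4@18:L]
Beat 10 (L): throw ball2 h=5 -> lands@15:R; in-air after throw: [b6@11:R b1@12:L b3@13:R b5@14:L b2@15:R b4@18:L]
Beat 11 (R): throw ball6 h=6 -> lands@17:R; in-air after throw: [b1@12:L b3@13:R b5@14:L b2@15:R b6@17:R b4@18:L]
Beat 12 (L): throw ball1 h=4 -> lands@16:L; in-air after throw: [b3@13:R b5@14:L b2@15:R b1@16:L b6@17:R b4@18:L]
Beat 13 (R): throw ball3 h=9 -> lands@22:L; in-air after throw: [b5@14:L b2@15:R b1@16:L b6@17:R b4@18:L b3@22:L]
Beat 14 (L): throw ball5 h=5 -> lands@19:R; in-air after throw: [b2@15:R b1@16:L b6@17:R b4@18:L b5@19:R b3@22:L]
Beat 15 (R): throw ball2 h=6 -> lands@21:R; in-air after throw: [b1@16:L b6@17:R b4@18:L b5@19:R b2@21:R b3@22:L]
Beat 16 (L): throw ball1 h=4 -> lands@20:L; in-air after throw: [b6@17:R b4@18:L b5@19:R b1@20:L b2@21:R b3@22:L]
Beat 17 (R): throw ball6 h=9 -> lands@26:L; in-air after throw: [b4@18:L b5@19:R b1@20:L b2@21:R b3@22:L b6@26:L]
Beat 18 (L): throw ball4 h=5 -> lands@23:R; in-air after throw: [b5@19:R b1@20:L b2@21:R b3@22:L b4@23:R b6@26:L]
Beat 19 (R): throw ball5 h=6 -> lands@25:R; in-air after throw: [b1@20:L b2@21:R b3@22:L b4@23:R b5@25:R b6@26:L]
Ball 5: thrown@5 h=9 -> first land @14; rethrown@14 h=5 -> second land @19

Answer: 14 19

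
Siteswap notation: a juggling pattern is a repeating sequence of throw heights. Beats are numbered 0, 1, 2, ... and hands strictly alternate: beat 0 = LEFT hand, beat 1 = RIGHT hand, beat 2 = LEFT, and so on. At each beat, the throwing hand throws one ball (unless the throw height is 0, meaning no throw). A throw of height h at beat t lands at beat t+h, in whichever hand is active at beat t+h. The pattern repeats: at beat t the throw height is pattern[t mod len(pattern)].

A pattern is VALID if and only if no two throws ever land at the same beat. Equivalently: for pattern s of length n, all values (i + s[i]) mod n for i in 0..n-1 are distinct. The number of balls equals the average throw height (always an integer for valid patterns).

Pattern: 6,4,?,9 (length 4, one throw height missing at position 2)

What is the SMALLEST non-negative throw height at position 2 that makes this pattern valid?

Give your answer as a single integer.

i=0: (0 + 6) mod 4 = 2
i=1: (1 + 4) mod 4 = 1
i=2: s[i]=? (unknown)
i=3: (3 + 9) mod 4 = 0
Known residues: [0, 1, 2]; need a permutation of 0..3, so missing residue r = 3
Need (2 + s) mod 4 = 3; smallest s = (3 - 2) mod 4 = 1

Answer: 1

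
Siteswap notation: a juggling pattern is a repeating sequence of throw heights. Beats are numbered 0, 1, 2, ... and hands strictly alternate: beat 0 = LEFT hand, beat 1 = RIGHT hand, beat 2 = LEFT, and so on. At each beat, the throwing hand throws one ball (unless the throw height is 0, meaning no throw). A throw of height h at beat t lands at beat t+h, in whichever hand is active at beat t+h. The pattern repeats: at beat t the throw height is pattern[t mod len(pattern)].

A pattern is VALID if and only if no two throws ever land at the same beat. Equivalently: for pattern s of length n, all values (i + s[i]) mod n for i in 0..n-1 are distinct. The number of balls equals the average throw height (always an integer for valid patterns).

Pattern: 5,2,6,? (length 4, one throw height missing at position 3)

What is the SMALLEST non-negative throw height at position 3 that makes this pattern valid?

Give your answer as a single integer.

Answer: 3

Derivation:
i=0: (0 + 5) mod 4 = 1
i=1: (1 + 2) mod 4 = 3
i=2: (2 + 6) mod 4 = 0
i=3: s[i]=? (unknown)
Known residues: [0, 1, 3]; need a permutation of 0..3, so missing residue r = 2
Need (3 + s) mod 4 = 2; smallest s = (2 - 3) mod 4 = 3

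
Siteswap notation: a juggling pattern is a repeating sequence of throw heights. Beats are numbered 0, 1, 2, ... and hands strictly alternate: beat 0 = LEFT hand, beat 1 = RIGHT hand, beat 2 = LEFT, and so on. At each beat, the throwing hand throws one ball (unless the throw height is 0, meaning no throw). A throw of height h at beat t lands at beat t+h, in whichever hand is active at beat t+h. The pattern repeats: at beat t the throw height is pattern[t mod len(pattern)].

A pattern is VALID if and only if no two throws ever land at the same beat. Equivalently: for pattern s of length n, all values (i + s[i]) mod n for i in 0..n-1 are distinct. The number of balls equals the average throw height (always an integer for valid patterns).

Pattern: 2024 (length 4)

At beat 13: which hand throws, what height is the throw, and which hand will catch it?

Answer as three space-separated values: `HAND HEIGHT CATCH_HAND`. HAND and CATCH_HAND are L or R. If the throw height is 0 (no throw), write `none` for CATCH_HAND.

Beat 13: 13 mod 2 = 1, so hand = R
Throw height = pattern[13 mod 4] = pattern[1] = 0

Answer: R 0 none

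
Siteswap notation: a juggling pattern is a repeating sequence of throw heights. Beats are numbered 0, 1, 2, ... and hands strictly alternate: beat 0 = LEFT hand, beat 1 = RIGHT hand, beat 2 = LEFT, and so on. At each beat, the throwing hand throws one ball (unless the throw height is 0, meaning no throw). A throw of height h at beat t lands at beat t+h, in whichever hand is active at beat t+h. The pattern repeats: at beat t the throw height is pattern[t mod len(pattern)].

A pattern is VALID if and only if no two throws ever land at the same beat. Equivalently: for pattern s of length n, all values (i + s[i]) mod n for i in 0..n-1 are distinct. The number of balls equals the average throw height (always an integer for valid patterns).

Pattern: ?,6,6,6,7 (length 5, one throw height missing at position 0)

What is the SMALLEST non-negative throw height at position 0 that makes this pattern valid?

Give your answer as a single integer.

i=0: s[i]=? (unknown)
i=1: (1 + 6) mod 5 = 2
i=2: (2 + 6) mod 5 = 3
i=3: (3 + 6) mod 5 = 4
i=4: (4 + 7) mod 5 = 1
Known residues: [1, 2, 3, 4]; need a permutation of 0..4, so missing residue r = 0
Need (0 + s) mod 5 = 0; smallest s = (0 - 0) mod 5 = 0

Answer: 0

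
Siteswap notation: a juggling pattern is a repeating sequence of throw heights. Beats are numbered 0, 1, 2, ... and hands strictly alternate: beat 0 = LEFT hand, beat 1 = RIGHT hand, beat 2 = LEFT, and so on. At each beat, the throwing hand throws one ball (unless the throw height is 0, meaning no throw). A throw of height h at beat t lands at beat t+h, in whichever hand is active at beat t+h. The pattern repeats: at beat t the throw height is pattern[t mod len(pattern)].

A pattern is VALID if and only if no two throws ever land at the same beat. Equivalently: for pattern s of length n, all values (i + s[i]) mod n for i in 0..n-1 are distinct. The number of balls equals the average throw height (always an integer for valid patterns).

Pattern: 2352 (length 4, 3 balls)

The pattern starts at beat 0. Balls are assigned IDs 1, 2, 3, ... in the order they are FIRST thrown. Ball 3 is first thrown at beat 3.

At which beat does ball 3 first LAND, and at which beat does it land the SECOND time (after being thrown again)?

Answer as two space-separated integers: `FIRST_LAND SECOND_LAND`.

Beat 0 (L): throw ball1 h=2 -> lands@2:L; in-air after throw: [b1@2:L]
Beat 1 (R): throw ball2 h=3 -> lands@4:L; in-air after throw: [b1@2:L b2@4:L]
Beat 2 (L): throw ball1 h=5 -> lands@7:R; in-air after throw: [b2@4:L b1@7:R]
Beat 3 (R): throw ball3 h=2 -> lands@5:R; in-air after throw: [b2@4:L b3@5:R b1@7:R]
Beat 4 (L): throw ball2 h=2 -> lands@6:L; in-air after throw: [b3@5:R b2@6:L b1@7:R]
Beat 5 (R): throw ball3 h=3 -> lands@8:L; in-air after throw: [b2@6:L b1@7:R b3@8:L]
Beat 6 (L): throw ball2 h=5 -> lands@11:R; in-air after throw: [b1@7:R b3@8:L b2@11:R]
Beat 7 (R): throw ball1 h=2 -> lands@9:R; in-air after throw: [b3@8:L b1@9:R b2@11:R]
Beat 8 (L): throw ball3 h=2 -> lands@10:L; in-air after throw: [b1@9:R b3@10:L b2@11:R]
Ball 3: thrown@3 h=2 -> first land @5; rethrown@5 h=3 -> second land @8

Answer: 5 8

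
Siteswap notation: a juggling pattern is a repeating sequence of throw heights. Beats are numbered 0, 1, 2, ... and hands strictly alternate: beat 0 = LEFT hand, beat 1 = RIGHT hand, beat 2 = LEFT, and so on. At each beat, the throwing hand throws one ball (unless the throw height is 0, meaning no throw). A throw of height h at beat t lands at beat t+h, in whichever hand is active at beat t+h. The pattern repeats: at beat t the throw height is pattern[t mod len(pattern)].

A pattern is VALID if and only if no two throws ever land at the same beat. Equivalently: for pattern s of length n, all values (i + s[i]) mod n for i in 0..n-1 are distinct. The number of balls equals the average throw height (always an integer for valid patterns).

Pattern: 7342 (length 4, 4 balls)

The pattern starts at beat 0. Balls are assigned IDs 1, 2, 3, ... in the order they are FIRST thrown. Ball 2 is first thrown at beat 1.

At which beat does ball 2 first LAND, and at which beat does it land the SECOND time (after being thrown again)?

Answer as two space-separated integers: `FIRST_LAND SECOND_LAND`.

Answer: 4 11

Derivation:
Beat 0 (L): throw ball1 h=7 -> lands@7:R; in-air after throw: [b1@7:R]
Beat 1 (R): throw ball2 h=3 -> lands@4:L; in-air after throw: [b2@4:L b1@7:R]
Beat 2 (L): throw ball3 h=4 -> lands@6:L; in-air after throw: [b2@4:L b3@6:L b1@7:R]
Beat 3 (R): throw ball4 h=2 -> lands@5:R; in-air after throw: [b2@4:L b4@5:R b3@6:L b1@7:R]
Beat 4 (L): throw ball2 h=7 -> lands@11:R; in-air after throw: [b4@5:R b3@6:L b1@7:R b2@11:R]
Beat 5 (R): throw ball4 h=3 -> lands@8:L; in-air after throw: [b3@6:L b1@7:R b4@8:L b2@11:R]
Beat 6 (L): throw ball3 h=4 -> lands@10:L; in-air after throw: [b1@7:R b4@8:L b3@10:L b2@11:R]
Beat 7 (R): throw ball1 h=2 -> lands@9:R; in-air after throw: [b4@8:L b1@9:R b3@10:L b2@11:R]
Beat 8 (L): throw ball4 h=7 -> lands@15:R; in-air after throw: [b1@9:R b3@10:L b2@11:R b4@15:R]
Beat 9 (R): throw ball1 h=3 -> lands@12:L; in-air after throw: [b3@10:L b2@11:R b1@12:L b4@15:R]
Beat 10 (L): throw ball3 h=4 -> lands@14:L; in-air after throw: [b2@11:R b1@12:L b3@14:L b4@15:R]
Beat 11 (R): throw ball2 h=2 -> lands@13:R; in-air after throw: [b1@12:L b2@13:R b3@14:L b4@15:R]
Ball 2: thrown@1 h=3 -> first land @4; rethrown@4 h=7 -> second land @11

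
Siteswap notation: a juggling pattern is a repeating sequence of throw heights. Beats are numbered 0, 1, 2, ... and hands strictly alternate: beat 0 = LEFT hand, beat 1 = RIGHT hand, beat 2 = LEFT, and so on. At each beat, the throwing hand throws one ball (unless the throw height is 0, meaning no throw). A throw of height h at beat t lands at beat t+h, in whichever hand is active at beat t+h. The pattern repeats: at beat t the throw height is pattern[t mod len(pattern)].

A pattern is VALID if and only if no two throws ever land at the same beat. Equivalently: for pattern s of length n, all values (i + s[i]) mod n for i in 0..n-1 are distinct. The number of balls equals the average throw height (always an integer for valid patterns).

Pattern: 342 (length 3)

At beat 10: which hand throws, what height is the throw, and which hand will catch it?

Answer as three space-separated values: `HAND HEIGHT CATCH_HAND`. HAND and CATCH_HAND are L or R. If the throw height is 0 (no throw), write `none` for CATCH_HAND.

Answer: L 4 L

Derivation:
Beat 10: 10 mod 2 = 0, so hand = L
Throw height = pattern[10 mod 3] = pattern[1] = 4
Lands at beat 10+4=14, 14 mod 2 = 0, so catch hand = L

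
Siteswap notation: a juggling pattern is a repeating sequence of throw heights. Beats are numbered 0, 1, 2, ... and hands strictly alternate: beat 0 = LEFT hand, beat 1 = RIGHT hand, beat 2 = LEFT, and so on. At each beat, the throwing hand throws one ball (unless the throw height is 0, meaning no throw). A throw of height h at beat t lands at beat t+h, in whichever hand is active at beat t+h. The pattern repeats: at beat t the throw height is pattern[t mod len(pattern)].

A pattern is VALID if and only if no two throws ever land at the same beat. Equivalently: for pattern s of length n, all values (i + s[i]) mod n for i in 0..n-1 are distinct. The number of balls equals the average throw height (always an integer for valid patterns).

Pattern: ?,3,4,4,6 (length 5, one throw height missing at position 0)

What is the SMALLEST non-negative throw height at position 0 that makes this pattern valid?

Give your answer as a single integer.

i=0: s[i]=? (unknown)
i=1: (1 + 3) mod 5 = 4
i=2: (2 + 4) mod 5 = 1
i=3: (3 + 4) mod 5 = 2
i=4: (4 + 6) mod 5 = 0
Known residues: [0, 1, 2, 4]; need a permutation of 0..4, so missing residue r = 3
Need (0 + s) mod 5 = 3; smallest s = (3 - 0) mod 5 = 3

Answer: 3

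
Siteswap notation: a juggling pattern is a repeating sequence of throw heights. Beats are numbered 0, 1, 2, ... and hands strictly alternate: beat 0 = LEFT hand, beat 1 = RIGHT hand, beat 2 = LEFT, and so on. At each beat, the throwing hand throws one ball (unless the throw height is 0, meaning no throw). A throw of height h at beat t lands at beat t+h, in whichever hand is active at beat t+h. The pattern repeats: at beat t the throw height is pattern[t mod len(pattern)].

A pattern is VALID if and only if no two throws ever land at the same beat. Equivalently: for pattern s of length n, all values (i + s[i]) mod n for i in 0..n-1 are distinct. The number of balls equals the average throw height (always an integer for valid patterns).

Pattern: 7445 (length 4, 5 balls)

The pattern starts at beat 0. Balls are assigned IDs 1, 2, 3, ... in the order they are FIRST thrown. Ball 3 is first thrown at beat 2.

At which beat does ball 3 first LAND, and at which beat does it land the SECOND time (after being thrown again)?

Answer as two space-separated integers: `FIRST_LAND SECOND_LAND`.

Answer: 6 10

Derivation:
Beat 0 (L): throw ball1 h=7 -> lands@7:R; in-air after throw: [b1@7:R]
Beat 1 (R): throw ball2 h=4 -> lands@5:R; in-air after throw: [b2@5:R b1@7:R]
Beat 2 (L): throw ball3 h=4 -> lands@6:L; in-air after throw: [b2@5:R b3@6:L b1@7:R]
Beat 3 (R): throw ball4 h=5 -> lands@8:L; in-air after throw: [b2@5:R b3@6:L b1@7:R b4@8:L]
Beat 4 (L): throw ball5 h=7 -> lands@11:R; in-air after throw: [b2@5:R b3@6:L b1@7:R b4@8:L b5@11:R]
Beat 5 (R): throw ball2 h=4 -> lands@9:R; in-air after throw: [b3@6:L b1@7:R b4@8:L b2@9:R b5@11:R]
Beat 6 (L): throw ball3 h=4 -> lands@10:L; in-air after throw: [b1@7:R b4@8:L b2@9:R b3@10:L b5@11:R]
Beat 7 (R): throw ball1 h=5 -> lands@12:L; in-air after throw: [b4@8:L b2@9:R b3@10:L b5@11:R b1@12:L]
Beat 8 (L): throw ball4 h=7 -> lands@15:R; in-air after throw: [b2@9:R b3@10:L b5@11:R b1@12:L b4@15:R]
Beat 9 (R): throw ball2 h=4 -> lands@13:R; in-air after throw: [b3@10:L b5@11:R b1@12:L b2@13:R b4@15:R]
Beat 10 (L): throw ball3 h=4 -> lands@14:L; in-air after throw: [b5@11:R b1@12:L b2@13:R b3@14:L b4@15:R]
Ball 3: thrown@2 h=4 -> first land @6; rethrown@6 h=4 -> second land @10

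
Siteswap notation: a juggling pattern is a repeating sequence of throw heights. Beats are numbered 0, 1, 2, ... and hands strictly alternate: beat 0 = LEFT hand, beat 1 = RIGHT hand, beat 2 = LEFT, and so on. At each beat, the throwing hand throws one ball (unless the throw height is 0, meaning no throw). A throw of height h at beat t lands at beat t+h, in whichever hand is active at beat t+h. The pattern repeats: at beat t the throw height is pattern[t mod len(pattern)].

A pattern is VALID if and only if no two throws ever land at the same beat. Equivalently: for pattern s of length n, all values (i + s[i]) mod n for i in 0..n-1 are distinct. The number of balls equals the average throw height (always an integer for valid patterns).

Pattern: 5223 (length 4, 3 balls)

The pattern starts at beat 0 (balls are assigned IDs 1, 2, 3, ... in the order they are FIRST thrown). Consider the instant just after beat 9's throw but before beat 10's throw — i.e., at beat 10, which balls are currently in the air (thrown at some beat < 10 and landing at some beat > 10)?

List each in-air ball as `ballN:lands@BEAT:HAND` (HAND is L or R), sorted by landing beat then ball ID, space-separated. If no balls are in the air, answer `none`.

Answer: ball3:lands@11:R ball2:lands@13:R

Derivation:
Beat 0 (L): throw ball1 h=5 -> lands@5:R; in-air after throw: [b1@5:R]
Beat 1 (R): throw ball2 h=2 -> lands@3:R; in-air after throw: [b2@3:R b1@5:R]
Beat 2 (L): throw ball3 h=2 -> lands@4:L; in-air after throw: [b2@3:R b3@4:L b1@5:R]
Beat 3 (R): throw ball2 h=3 -> lands@6:L; in-air after throw: [b3@4:L b1@5:R b2@6:L]
Beat 4 (L): throw ball3 h=5 -> lands@9:R; in-air after throw: [b1@5:R b2@6:L b3@9:R]
Beat 5 (R): throw ball1 h=2 -> lands@7:R; in-air after throw: [b2@6:L b1@7:R b3@9:R]
Beat 6 (L): throw ball2 h=2 -> lands@8:L; in-air after throw: [b1@7:R b2@8:L b3@9:R]
Beat 7 (R): throw ball1 h=3 -> lands@10:L; in-air after throw: [b2@8:L b3@9:R b1@10:L]
Beat 8 (L): throw ball2 h=5 -> lands@13:R; in-air after throw: [b3@9:R b1@10:L b2@13:R]
Beat 9 (R): throw ball3 h=2 -> lands@11:R; in-air after throw: [b1@10:L b3@11:R b2@13:R]
Beat 10 (L): throw ball1 h=2 -> lands@12:L; in-air after throw: [b3@11:R b1@12:L b2@13:R]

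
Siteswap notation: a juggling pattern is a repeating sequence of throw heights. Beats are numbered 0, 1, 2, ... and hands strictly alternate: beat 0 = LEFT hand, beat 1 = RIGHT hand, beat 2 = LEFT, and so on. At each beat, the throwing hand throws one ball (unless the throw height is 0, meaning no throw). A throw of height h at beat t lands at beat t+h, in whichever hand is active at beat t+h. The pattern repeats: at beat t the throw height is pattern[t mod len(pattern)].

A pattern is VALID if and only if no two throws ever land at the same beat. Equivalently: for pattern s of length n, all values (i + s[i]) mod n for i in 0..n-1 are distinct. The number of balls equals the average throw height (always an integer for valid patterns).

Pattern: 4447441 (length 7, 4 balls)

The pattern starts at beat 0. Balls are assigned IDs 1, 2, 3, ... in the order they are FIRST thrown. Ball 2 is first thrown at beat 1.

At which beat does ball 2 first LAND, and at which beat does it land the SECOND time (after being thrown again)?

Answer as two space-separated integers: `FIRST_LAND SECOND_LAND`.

Beat 0 (L): throw ball1 h=4 -> lands@4:L; in-air after throw: [b1@4:L]
Beat 1 (R): throw ball2 h=4 -> lands@5:R; in-air after throw: [b1@4:L b2@5:R]
Beat 2 (L): throw ball3 h=4 -> lands@6:L; in-air after throw: [b1@4:L b2@5:R b3@6:L]
Beat 3 (R): throw ball4 h=7 -> lands@10:L; in-air after throw: [b1@4:L b2@5:R b3@6:L b4@10:L]
Beat 4 (L): throw ball1 h=4 -> lands@8:L; in-air after throw: [b2@5:R b3@6:L b1@8:L b4@10:L]
Beat 5 (R): throw ball2 h=4 -> lands@9:R; in-air after throw: [b3@6:L b1@8:L b2@9:R b4@10:L]
Beat 6 (L): throw ball3 h=1 -> lands@7:R; in-air after throw: [b3@7:R b1@8:L b2@9:R b4@10:L]
Beat 7 (R): throw ball3 h=4 -> lands@11:R; in-air after throw: [b1@8:L b2@9:R b4@10:L b3@11:R]
Beat 8 (L): throw ball1 h=4 -> lands@12:L; in-air after throw: [b2@9:R b4@10:L b3@11:R b1@12:L]
Beat 9 (R): throw ball2 h=4 -> lands@13:R; in-air after throw: [b4@10:L b3@11:R b1@12:L b2@13:R]
Ball 2: thrown@1 h=4 -> first land @5; rethrown@5 h=4 -> second land @9

Answer: 5 9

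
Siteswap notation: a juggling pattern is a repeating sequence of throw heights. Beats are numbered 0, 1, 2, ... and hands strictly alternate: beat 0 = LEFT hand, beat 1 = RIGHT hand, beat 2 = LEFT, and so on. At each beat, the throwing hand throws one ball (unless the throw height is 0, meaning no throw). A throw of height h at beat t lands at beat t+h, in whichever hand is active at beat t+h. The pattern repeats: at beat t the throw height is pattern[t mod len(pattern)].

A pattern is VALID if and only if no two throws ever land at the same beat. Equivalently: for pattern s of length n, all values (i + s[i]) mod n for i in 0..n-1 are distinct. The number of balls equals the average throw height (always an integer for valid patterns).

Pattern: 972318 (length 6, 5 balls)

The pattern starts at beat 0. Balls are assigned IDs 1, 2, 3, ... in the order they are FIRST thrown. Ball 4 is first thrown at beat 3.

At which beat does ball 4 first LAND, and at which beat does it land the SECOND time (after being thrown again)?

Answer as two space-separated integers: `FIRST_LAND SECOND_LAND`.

Beat 0 (L): throw ball1 h=9 -> lands@9:R; in-air after throw: [b1@9:R]
Beat 1 (R): throw ball2 h=7 -> lands@8:L; in-air after throw: [b2@8:L b1@9:R]
Beat 2 (L): throw ball3 h=2 -> lands@4:L; in-air after throw: [b3@4:L b2@8:L b1@9:R]
Beat 3 (R): throw ball4 h=3 -> lands@6:L; in-air after throw: [b3@4:L b4@6:L b2@8:L b1@9:R]
Beat 4 (L): throw ball3 h=1 -> lands@5:R; in-air after throw: [b3@5:R b4@6:L b2@8:L b1@9:R]
Beat 5 (R): throw ball3 h=8 -> lands@13:R; in-air after throw: [b4@6:L b2@8:L b1@9:R b3@13:R]
Beat 6 (L): throw ball4 h=9 -> lands@15:R; in-air after throw: [b2@8:L b1@9:R b3@13:R b4@15:R]
Beat 7 (R): throw ball5 h=7 -> lands@14:L; in-air after throw: [b2@8:L b1@9:R b3@13:R b5@14:L b4@15:R]
Beat 8 (L): throw ball2 h=2 -> lands@10:L; in-air after throw: [b1@9:R b2@10:L b3@13:R b5@14:L b4@15:R]
Beat 9 (R): throw ball1 h=3 -> lands@12:L; in-air after throw: [b2@10:L b1@12:L b3@13:R b5@14:L b4@15:R]
Beat 10 (L): throw ball2 h=1 -> lands@11:R; in-air after throw: [b2@11:R b1@12:L b3@13:R b5@14:L b4@15:R]
Beat 11 (R): throw ball2 h=8 -> lands@19:R; in-air after throw: [b1@12:L b3@13:R b5@14:L b4@15:R b2@19:R]
Beat 12 (L): throw ball1 h=9 -> lands@21:R; in-air after throw: [b3@13:R b5@14:L b4@15:R b2@19:R b1@21:R]
Beat 13 (R): throw ball3 h=7 -> lands@20:L; in-air after throw: [b5@14:L b4@15:R b2@19:R b3@20:L b1@21:R]
Beat 14 (L): throw ball5 h=2 -> lands@16:L; in-air after throw: [b4@15:R b5@16:L b2@19:R b3@20:L b1@21:R]
Beat 15 (R): throw ball4 h=3 -> lands@18:L; in-air after throw: [b5@16:L b4@18:L b2@19:R b3@20:L b1@21:R]
Ball 4: thrown@3 h=3 -> first land @6; rethrown@6 h=9 -> second land @15

Answer: 6 15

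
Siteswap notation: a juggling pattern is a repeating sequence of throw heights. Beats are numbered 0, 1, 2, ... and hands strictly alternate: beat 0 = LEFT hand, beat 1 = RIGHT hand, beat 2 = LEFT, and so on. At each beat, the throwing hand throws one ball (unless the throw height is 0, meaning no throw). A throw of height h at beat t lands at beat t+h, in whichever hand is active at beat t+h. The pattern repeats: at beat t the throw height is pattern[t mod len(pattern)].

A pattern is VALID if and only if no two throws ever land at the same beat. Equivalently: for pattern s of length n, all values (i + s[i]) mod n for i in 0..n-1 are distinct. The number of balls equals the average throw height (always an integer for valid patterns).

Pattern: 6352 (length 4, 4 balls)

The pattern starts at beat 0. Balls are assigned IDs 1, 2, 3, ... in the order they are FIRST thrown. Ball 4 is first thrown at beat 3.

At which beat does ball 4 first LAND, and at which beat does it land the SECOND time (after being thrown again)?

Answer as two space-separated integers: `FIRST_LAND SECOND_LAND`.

Answer: 5 8

Derivation:
Beat 0 (L): throw ball1 h=6 -> lands@6:L; in-air after throw: [b1@6:L]
Beat 1 (R): throw ball2 h=3 -> lands@4:L; in-air after throw: [b2@4:L b1@6:L]
Beat 2 (L): throw ball3 h=5 -> lands@7:R; in-air after throw: [b2@4:L b1@6:L b3@7:R]
Beat 3 (R): throw ball4 h=2 -> lands@5:R; in-air after throw: [b2@4:L b4@5:R b1@6:L b3@7:R]
Beat 4 (L): throw ball2 h=6 -> lands@10:L; in-air after throw: [b4@5:R b1@6:L b3@7:R b2@10:L]
Beat 5 (R): throw ball4 h=3 -> lands@8:L; in-air after throw: [b1@6:L b3@7:R b4@8:L b2@10:L]
Beat 6 (L): throw ball1 h=5 -> lands@11:R; in-air after throw: [b3@7:R b4@8:L b2@10:L b1@11:R]
Beat 7 (R): throw ball3 h=2 -> lands@9:R; in-air after throw: [b4@8:L b3@9:R b2@10:L b1@11:R]
Beat 8 (L): throw ball4 h=6 -> lands@14:L; in-air after throw: [b3@9:R b2@10:L b1@11:R b4@14:L]
Ball 4: thrown@3 h=2 -> first land @5; rethrown@5 h=3 -> second land @8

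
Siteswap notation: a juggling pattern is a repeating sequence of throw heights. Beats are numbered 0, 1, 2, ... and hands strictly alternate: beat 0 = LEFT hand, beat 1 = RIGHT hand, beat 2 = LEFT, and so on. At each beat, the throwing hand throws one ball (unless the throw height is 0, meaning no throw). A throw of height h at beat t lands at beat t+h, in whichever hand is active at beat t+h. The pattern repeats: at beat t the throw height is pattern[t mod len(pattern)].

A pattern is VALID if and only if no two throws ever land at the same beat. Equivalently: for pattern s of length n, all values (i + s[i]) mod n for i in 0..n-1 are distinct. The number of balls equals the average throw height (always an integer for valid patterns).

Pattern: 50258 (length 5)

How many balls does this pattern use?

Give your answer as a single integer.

Answer: 4

Derivation:
Pattern = [5, 0, 2, 5, 8], length n = 5
  position 0: throw height = 5, running sum = 5
  position 1: throw height = 0, running sum = 5
  position 2: throw height = 2, running sum = 7
  position 3: throw height = 5, running sum = 12
  position 4: throw height = 8, running sum = 20
Total sum = 20; balls = sum / n = 20 / 5 = 4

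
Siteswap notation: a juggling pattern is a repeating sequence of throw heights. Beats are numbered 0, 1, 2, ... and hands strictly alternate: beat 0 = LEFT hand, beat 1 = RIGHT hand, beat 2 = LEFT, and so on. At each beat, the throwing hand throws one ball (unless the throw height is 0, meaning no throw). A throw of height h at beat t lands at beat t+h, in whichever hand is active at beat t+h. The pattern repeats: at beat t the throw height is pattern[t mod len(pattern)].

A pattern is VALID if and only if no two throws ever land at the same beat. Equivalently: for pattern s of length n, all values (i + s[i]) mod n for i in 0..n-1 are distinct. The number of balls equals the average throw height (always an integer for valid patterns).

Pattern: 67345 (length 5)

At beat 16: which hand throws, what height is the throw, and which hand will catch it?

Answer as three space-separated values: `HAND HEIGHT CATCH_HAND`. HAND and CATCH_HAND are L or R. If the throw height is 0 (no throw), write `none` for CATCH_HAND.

Answer: L 7 R

Derivation:
Beat 16: 16 mod 2 = 0, so hand = L
Throw height = pattern[16 mod 5] = pattern[1] = 7
Lands at beat 16+7=23, 23 mod 2 = 1, so catch hand = R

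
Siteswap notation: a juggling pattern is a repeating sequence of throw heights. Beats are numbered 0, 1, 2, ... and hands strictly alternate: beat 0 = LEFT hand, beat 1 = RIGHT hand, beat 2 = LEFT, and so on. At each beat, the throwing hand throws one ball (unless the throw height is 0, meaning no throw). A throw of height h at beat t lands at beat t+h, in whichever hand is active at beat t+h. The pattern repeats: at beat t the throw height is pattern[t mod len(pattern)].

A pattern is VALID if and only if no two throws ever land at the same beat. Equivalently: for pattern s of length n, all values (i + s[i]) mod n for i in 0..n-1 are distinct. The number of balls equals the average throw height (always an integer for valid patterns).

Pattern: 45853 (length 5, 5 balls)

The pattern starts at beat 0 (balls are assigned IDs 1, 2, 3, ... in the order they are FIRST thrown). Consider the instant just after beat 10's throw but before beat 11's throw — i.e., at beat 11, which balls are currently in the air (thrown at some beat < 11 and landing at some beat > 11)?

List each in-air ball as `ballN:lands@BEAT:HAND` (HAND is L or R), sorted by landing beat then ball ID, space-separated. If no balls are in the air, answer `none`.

Beat 0 (L): throw ball1 h=4 -> lands@4:L; in-air after throw: [b1@4:L]
Beat 1 (R): throw ball2 h=5 -> lands@6:L; in-air after throw: [b1@4:L b2@6:L]
Beat 2 (L): throw ball3 h=8 -> lands@10:L; in-air after throw: [b1@4:L b2@6:L b3@10:L]
Beat 3 (R): throw ball4 h=5 -> lands@8:L; in-air after throw: [b1@4:L b2@6:L b4@8:L b3@10:L]
Beat 4 (L): throw ball1 h=3 -> lands@7:R; in-air after throw: [b2@6:L b1@7:R b4@8:L b3@10:L]
Beat 5 (R): throw ball5 h=4 -> lands@9:R; in-air after throw: [b2@6:L b1@7:R b4@8:L b5@9:R b3@10:L]
Beat 6 (L): throw ball2 h=5 -> lands@11:R; in-air after throw: [b1@7:R b4@8:L b5@9:R b3@10:L b2@11:R]
Beat 7 (R): throw ball1 h=8 -> lands@15:R; in-air after throw: [b4@8:L b5@9:R b3@10:L b2@11:R b1@15:R]
Beat 8 (L): throw ball4 h=5 -> lands@13:R; in-air after throw: [b5@9:R b3@10:L b2@11:R b4@13:R b1@15:R]
Beat 9 (R): throw ball5 h=3 -> lands@12:L; in-air after throw: [b3@10:L b2@11:R b5@12:L b4@13:R b1@15:R]
Beat 10 (L): throw ball3 h=4 -> lands@14:L; in-air after throw: [b2@11:R b5@12:L b4@13:R b3@14:L b1@15:R]
Beat 11 (R): throw ball2 h=5 -> lands@16:L; in-air after throw: [b5@12:L b4@13:R b3@14:L b1@15:R b2@16:L]

Answer: ball5:lands@12:L ball4:lands@13:R ball3:lands@14:L ball1:lands@15:R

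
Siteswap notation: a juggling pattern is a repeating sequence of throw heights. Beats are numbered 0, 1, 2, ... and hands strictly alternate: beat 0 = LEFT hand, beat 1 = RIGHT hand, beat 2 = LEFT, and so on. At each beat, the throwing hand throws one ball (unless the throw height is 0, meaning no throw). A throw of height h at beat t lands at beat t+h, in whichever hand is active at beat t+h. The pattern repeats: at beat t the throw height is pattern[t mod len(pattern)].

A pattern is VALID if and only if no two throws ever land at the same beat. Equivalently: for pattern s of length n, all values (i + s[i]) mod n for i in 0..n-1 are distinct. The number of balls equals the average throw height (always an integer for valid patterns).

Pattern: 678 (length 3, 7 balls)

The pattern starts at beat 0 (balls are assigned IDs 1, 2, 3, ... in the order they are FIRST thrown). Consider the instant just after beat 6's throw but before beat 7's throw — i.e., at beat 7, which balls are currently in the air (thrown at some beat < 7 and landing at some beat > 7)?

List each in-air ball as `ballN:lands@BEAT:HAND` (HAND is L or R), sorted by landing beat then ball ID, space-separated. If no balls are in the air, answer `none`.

Answer: ball2:lands@8:L ball4:lands@9:R ball3:lands@10:L ball5:lands@11:R ball1:lands@12:L ball6:lands@13:R

Derivation:
Beat 0 (L): throw ball1 h=6 -> lands@6:L; in-air after throw: [b1@6:L]
Beat 1 (R): throw ball2 h=7 -> lands@8:L; in-air after throw: [b1@6:L b2@8:L]
Beat 2 (L): throw ball3 h=8 -> lands@10:L; in-air after throw: [b1@6:L b2@8:L b3@10:L]
Beat 3 (R): throw ball4 h=6 -> lands@9:R; in-air after throw: [b1@6:L b2@8:L b4@9:R b3@10:L]
Beat 4 (L): throw ball5 h=7 -> lands@11:R; in-air after throw: [b1@6:L b2@8:L b4@9:R b3@10:L b5@11:R]
Beat 5 (R): throw ball6 h=8 -> lands@13:R; in-air after throw: [b1@6:L b2@8:L b4@9:R b3@10:L b5@11:R b6@13:R]
Beat 6 (L): throw ball1 h=6 -> lands@12:L; in-air after throw: [b2@8:L b4@9:R b3@10:L b5@11:R b1@12:L b6@13:R]
Beat 7 (R): throw ball7 h=7 -> lands@14:L; in-air after throw: [b2@8:L b4@9:R b3@10:L b5@11:R b1@12:L b6@13:R b7@14:L]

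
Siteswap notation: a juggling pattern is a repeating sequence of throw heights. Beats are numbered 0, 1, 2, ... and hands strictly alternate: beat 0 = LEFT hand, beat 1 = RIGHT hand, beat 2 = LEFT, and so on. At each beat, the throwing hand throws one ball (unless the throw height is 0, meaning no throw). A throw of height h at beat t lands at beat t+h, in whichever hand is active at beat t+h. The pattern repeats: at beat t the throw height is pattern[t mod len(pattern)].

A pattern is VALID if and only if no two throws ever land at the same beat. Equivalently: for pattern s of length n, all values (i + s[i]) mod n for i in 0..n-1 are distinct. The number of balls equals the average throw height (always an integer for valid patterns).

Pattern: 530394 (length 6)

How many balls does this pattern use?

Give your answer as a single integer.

Answer: 4

Derivation:
Pattern = [5, 3, 0, 3, 9, 4], length n = 6
  position 0: throw height = 5, running sum = 5
  position 1: throw height = 3, running sum = 8
  position 2: throw height = 0, running sum = 8
  position 3: throw height = 3, running sum = 11
  position 4: throw height = 9, running sum = 20
  position 5: throw height = 4, running sum = 24
Total sum = 24; balls = sum / n = 24 / 6 = 4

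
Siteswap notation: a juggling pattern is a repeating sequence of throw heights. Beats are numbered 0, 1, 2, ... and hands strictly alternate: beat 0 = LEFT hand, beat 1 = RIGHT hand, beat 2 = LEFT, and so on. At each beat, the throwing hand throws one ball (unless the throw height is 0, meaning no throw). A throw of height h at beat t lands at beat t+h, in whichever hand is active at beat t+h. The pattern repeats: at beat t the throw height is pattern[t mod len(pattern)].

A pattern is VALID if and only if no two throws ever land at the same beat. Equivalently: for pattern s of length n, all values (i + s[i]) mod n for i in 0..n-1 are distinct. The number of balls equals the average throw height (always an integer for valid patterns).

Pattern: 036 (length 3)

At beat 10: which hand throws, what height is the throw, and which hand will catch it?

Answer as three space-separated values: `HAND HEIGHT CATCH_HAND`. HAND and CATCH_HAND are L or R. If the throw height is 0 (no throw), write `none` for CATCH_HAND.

Beat 10: 10 mod 2 = 0, so hand = L
Throw height = pattern[10 mod 3] = pattern[1] = 3
Lands at beat 10+3=13, 13 mod 2 = 1, so catch hand = R

Answer: L 3 R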